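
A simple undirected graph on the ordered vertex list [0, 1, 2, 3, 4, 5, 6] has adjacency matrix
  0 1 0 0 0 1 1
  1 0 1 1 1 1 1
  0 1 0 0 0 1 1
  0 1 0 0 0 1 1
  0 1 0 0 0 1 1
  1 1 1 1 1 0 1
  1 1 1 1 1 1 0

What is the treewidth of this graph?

3

A width-3 tree decomposition is:
Bags: B1 = {1, 4, 5, 6}  B2 = {1, 2, 5, 6}  B3 = {1, 3, 5, 6}  B4 = {0, 1, 5, 6}
Tree: B1–B2, B2–B3, B3–B4
Every bag has size at most 4, so the width is 4 − 1 = 3 and tw(G) ≤ 3. On the other hand G contains the 4-clique {0, 1, 5, 6}. A clique must lie in a single bag of any decomposition, so no decomposition can have width below 3. Combining the bounds, tw(G) = 3.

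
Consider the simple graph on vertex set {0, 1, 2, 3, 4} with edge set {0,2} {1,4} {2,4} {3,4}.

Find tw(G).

1

A width-1 tree decomposition is:
Bags: B1 = {1, 4}  B2 = {2, 4}  B3 = {3, 4}  B4 = {0, 2}
Tree: B1–B2, B1–B3, B2–B4
The largest bag has 2 vertices, giving width 1; this decomposition certifies tw(G) ≤ 1. Since G has at least one edge (e.g. 4–1), it is not an edgeless graph, so tw(G) ≥ 1. Combining the bounds, tw(G) = 1.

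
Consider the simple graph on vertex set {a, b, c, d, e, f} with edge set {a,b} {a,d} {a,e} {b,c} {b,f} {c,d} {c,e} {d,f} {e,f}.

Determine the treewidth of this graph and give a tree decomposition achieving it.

Treewidth 3.
One optimal decomposition is:
Bags: B1 = {b, d, e, f}  B2 = {a, b, d, e}  B3 = {b, c, d, e}
Tree: B1–B2, B2–B3

Every bag has size at most 4, so the width is 4 − 1 = 3 and tw(G) ≤ 3. For the lower bound: the 4 vertex sets {e,f}, {a,d}, {b}, {c} are disjoint, each induces a connected subgraph, and every pair is joined by at least one edge of G. Contracting each set to a single vertex therefore yields K_{4} as a minor, and since treewidth is minor-monotone, tw(G) ≥ tw(K_{4}) = 3. Combining the bounds, tw(G) = 3.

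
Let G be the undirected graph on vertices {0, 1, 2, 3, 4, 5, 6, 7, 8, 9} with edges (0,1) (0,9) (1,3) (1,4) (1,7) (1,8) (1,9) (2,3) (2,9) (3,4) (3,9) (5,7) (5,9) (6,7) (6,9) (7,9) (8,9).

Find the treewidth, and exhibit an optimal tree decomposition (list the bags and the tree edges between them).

Treewidth 2.
One optimal decomposition is:
Bags: B1 = {6, 7, 9}  B2 = {1, 7, 9}  B3 = {1, 3, 9}  B4 = {5, 7, 9}  B5 = {0, 1, 9}  B6 = {1, 3, 4}  B7 = {2, 3, 9}  B8 = {1, 8, 9}
Tree: B1–B2, B2–B3, B1–B4, B2–B5, B3–B6, B3–B7, B5–B8

Every bag has size at most 3, so the width is 3 − 1 = 2 and tw(G) ≤ 2. For the lower bound, the 3 vertices {0, 1, 9} are pairwise adjacent, and any tree decomposition puts a clique entirely inside one bag — forcing width ≥ 2. The upper and lower bounds meet at 2, so that is the treewidth.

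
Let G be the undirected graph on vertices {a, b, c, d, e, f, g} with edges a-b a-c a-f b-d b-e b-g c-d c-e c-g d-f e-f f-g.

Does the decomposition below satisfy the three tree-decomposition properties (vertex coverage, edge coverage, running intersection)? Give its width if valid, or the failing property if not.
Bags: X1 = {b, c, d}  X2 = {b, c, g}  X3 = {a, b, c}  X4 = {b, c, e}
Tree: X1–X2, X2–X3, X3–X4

A tree decomposition must satisfy three properties: every vertex lies in some bag; for every edge, both endpoints lie together in some bag; and for every vertex, the bags containing it form a connected subtree. Here vertex f appears in no bag, so the decomposition is invalid.

No — vertex f appears in no bag.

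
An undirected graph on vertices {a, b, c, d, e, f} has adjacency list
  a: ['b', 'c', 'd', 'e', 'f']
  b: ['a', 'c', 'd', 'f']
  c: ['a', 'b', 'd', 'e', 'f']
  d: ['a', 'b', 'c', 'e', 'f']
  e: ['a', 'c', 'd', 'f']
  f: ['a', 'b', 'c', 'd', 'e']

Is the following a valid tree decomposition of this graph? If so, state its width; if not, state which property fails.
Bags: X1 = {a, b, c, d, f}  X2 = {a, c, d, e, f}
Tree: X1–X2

Checking the three conditions: (i) the bags cover all of {a, b, c, d, e, f}; (ii) for each edge, some bag contains both endpoints; (iii) the bags containing any fixed vertex form a subtree. All hold, so the decomposition is valid with width 5 − 1 = 4.

Yes; width 4.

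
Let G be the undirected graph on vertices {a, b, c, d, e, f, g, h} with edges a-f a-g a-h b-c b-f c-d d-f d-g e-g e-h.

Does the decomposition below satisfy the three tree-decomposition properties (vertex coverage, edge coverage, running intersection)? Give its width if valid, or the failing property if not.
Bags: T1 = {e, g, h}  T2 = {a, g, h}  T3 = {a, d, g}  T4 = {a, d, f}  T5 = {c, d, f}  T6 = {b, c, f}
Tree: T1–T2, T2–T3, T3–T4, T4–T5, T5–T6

Yes; width 2.

Checking the three conditions: (i) the bags cover all of {a, b, c, d, e, f, g, h}; (ii) for each edge, some bag contains both endpoints; (iii) the bags containing any fixed vertex form a subtree. All hold, so the decomposition is valid with width 3 − 1 = 2.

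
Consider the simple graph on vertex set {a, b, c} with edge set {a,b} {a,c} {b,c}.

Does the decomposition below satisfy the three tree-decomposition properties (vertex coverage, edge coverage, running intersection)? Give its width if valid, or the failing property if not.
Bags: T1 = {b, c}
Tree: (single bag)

A tree decomposition must satisfy three properties: every vertex lies in some bag; for every edge, both endpoints lie together in some bag; and for every vertex, the bags containing it form a connected subtree. Here vertex a appears in no bag, so the decomposition is invalid.

No — vertex a appears in no bag.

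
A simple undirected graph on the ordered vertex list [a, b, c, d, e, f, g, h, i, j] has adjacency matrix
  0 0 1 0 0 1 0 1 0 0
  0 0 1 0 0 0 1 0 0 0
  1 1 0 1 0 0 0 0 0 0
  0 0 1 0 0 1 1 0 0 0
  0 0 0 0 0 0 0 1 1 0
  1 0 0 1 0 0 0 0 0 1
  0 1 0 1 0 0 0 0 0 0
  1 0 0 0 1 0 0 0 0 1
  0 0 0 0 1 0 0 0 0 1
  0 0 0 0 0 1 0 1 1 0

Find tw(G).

2

A width-2 tree decomposition is:
Bags: B1 = {e, i, j}  B2 = {e, h, j}  B3 = {f, h, j}  B4 = {a, f, h}  B5 = {a, d, f}  B6 = {a, c, d}  B7 = {c, d, g}  B8 = {b, c, g}
Tree: B1–B2, B2–B3, B3–B4, B4–B5, B5–B6, B6–B7, B7–B8
Every bag has size at most 3, so the width is 3 − 1 = 2 and tw(G) ≤ 2. The edges i–e–h–j–i form a cycle, so G is not a tree and its treewidth is at least 2. Hence tw(G) = 2 exactly.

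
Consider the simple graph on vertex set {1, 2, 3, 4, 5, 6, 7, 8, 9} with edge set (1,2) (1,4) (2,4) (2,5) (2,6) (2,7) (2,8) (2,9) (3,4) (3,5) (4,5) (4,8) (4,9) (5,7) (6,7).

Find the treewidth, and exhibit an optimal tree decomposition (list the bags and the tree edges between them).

The largest bag has 3 vertices, giving width 2; this decomposition certifies tw(G) ≤ 2. For the lower bound, the 3 vertices {2, 4, 8} are pairwise adjacent, and any tree decomposition puts a clique entirely inside one bag — forcing width ≥ 2. Therefore the treewidth is 2.

Treewidth 2.
One optimal decomposition is:
Bags: B1 = {2, 4, 5}  B2 = {2, 5, 7}  B3 = {2, 4, 9}  B4 = {2, 6, 7}  B5 = {3, 4, 5}  B6 = {2, 4, 8}  B7 = {1, 2, 4}
Tree: B1–B2, B1–B3, B2–B4, B1–B5, B1–B6, B6–B7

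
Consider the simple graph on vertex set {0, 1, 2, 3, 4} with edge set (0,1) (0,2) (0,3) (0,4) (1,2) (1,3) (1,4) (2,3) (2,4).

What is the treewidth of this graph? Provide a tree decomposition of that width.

Treewidth 3.
One optimal decomposition is:
Bags: B1 = {0, 1, 2, 3}  B2 = {0, 1, 2, 4}
Tree: B1–B2

Every bag has size at most 4, so the width is 4 − 1 = 3 and tw(G) ≤ 3. Conversely, {0, 1, 2, 3} is a clique of size 4, and the vertices of any clique must share a bag in every tree decomposition; so some bag has ≥ 4 vertices and tw(G) ≥ 3. Hence tw(G) = 3 exactly.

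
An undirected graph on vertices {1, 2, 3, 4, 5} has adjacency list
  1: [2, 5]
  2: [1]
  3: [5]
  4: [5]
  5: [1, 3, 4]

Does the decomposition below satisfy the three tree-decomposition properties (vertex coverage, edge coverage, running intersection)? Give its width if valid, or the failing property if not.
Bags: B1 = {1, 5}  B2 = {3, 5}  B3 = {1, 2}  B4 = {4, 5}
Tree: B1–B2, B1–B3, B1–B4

Vertex coverage: the bags together contain {1, 2, 3, 4, 5}, the full vertex set. Edge coverage: each edge of G has both endpoints in at least one bag. Running intersection: for every vertex, the bags containing it form a connected subtree. All three properties hold, so this is a valid tree decomposition of width max|bag| − 1 = 1, and hence tw(G) ≤ 1.

Yes; width 1.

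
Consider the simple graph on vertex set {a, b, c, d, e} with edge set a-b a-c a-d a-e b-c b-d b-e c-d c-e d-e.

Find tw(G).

A width-4 tree decomposition is:
Bags: B1 = {a, b, c, d, e}
Tree: (single bag)
A single bag containing all 5 vertices is trivially a valid decomposition of width 4. On the other hand G contains the 5-clique {a, b, c, d, e}. A clique must lie in a single bag of any decomposition, so no decomposition can have width below 4. The upper and lower bounds meet at 4, so that is the treewidth.

4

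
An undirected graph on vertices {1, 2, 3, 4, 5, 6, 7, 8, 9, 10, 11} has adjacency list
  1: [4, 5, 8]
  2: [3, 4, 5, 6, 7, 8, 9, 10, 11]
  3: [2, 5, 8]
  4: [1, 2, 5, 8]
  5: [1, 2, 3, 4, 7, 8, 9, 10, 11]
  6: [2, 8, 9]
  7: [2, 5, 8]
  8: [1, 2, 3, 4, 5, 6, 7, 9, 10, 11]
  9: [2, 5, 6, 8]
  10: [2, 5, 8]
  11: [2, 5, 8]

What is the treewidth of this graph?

A width-3 tree decomposition is:
Bags: B1 = {2, 5, 8, 10}  B2 = {2, 3, 5, 8}  B3 = {2, 4, 5, 8}  B4 = {2, 5, 8, 9}  B5 = {2, 5, 7, 8}  B6 = {2, 6, 8, 9}  B7 = {1, 4, 5, 8}  B8 = {2, 5, 8, 11}
Tree: B1–B2, B1–B3, B3–B4, B1–B5, B4–B6, B3–B7, B3–B8
The largest bag has 4 vertices, giving width 3; this decomposition certifies tw(G) ≤ 3. For the lower bound, the 4 vertices {1, 4, 5, 8} are pairwise adjacent, and any tree decomposition puts a clique entirely inside one bag — forcing width ≥ 3. Hence tw(G) = 3 exactly.

3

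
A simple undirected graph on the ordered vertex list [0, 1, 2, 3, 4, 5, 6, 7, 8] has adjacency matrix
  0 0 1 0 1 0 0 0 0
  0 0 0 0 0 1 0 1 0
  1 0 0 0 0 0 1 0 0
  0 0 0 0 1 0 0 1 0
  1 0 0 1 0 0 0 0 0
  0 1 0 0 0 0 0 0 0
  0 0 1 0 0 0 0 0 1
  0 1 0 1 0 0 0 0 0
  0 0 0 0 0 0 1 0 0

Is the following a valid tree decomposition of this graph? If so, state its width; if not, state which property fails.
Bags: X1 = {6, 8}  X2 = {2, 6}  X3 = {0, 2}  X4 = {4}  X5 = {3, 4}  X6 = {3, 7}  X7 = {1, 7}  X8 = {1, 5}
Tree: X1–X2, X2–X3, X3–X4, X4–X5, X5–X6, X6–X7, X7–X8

No — edge (0,4) lies in no bag.

A tree decomposition must satisfy three properties: every vertex lies in some bag; for every edge, both endpoints lie together in some bag; and for every vertex, the bags containing it form a connected subtree. Here edge (0,4) lies in no bag, so the decomposition is invalid.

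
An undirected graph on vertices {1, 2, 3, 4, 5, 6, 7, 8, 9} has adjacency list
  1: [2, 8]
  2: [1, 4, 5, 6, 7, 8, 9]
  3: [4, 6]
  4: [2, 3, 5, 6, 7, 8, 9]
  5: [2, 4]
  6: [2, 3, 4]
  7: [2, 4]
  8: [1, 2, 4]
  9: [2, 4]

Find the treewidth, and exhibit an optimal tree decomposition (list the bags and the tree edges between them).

Treewidth 2.
One optimal decomposition is:
Bags: B1 = {2, 4, 8}  B2 = {1, 2, 8}  B3 = {2, 4, 6}  B4 = {2, 4, 7}  B5 = {2, 4, 5}  B6 = {2, 4, 9}  B7 = {3, 4, 6}
Tree: B1–B2, B1–B3, B1–B4, B3–B5, B3–B6, B3–B7

Each bag holds 3 vertices, so the decomposition has width 2, which upper-bounds the treewidth. On the other hand G contains the 3-clique {1, 2, 8}. A clique must lie in a single bag of any decomposition, so no decomposition can have width below 2. Therefore the treewidth is 2.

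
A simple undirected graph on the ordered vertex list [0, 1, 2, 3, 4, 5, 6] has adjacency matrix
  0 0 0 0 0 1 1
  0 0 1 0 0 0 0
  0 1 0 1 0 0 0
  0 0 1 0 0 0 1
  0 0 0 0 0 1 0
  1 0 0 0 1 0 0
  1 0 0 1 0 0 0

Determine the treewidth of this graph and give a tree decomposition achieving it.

Treewidth 1.
One such decomposition:
Bags: B1 = {4, 5}  B2 = {0, 5}  B3 = {0, 6}  B4 = {3, 6}  B5 = {2, 3}  B6 = {1, 2}
Tree: B1–B2, B2–B3, B3–B4, B4–B5, B5–B6

Each bag holds 2 vertices, so the decomposition has width 1, which upper-bounds the treewidth. Since G has at least one edge (e.g. 4–5), it is not an edgeless graph, so tw(G) ≥ 1. Combining the bounds, tw(G) = 1.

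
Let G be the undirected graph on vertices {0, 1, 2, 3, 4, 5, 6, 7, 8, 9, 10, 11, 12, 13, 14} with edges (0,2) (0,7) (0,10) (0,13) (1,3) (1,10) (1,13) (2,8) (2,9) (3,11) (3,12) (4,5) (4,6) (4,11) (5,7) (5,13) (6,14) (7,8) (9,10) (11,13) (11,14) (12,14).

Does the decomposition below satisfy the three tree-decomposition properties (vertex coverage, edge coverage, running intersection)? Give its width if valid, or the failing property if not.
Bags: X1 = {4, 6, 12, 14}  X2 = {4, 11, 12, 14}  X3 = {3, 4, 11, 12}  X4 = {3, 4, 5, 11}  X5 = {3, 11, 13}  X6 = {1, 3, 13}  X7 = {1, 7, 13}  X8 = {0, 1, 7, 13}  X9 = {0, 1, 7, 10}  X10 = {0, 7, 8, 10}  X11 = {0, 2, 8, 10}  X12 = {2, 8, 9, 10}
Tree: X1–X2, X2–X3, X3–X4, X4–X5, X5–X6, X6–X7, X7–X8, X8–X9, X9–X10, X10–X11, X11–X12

No — edge (5,13) lies in no bag.

A tree decomposition must satisfy three properties: every vertex lies in some bag; for every edge, both endpoints lie together in some bag; and for every vertex, the bags containing it form a connected subtree. Here edge (5,13) lies in no bag, so the decomposition is invalid.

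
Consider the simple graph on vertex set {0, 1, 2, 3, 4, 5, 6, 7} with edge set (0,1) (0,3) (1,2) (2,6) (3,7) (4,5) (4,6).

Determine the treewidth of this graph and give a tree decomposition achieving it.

Every bag has size at most 2, so the width is 2 − 1 = 1 and tw(G) ≤ 1. Any graph with an edge has treewidth ≥ 1, and G has the edge 7–3. Combining the bounds, tw(G) = 1.

Treewidth 1.
Bags: B1 = {3, 7}  B2 = {0, 3}  B3 = {0, 1}  B4 = {1, 2}  B5 = {2, 6}  B6 = {4, 6}  B7 = {4, 5}
Tree: B1–B2, B2–B3, B3–B4, B4–B5, B5–B6, B6–B7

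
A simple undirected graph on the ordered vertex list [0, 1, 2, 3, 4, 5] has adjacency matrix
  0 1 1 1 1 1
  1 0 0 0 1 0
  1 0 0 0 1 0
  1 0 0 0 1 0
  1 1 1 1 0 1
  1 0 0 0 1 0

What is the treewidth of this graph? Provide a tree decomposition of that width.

The largest bag has 3 vertices, giving width 2; this decomposition certifies tw(G) ≤ 2. On the other hand G contains the 3-clique {0, 1, 4}. A clique must lie in a single bag of any decomposition, so no decomposition can have width below 2. Therefore the treewidth is 2.

Treewidth 2.
Bags: B1 = {0, 4, 5}  B2 = {0, 3, 4}  B3 = {0, 2, 4}  B4 = {0, 1, 4}
Tree: B1–B2, B1–B3, B3–B4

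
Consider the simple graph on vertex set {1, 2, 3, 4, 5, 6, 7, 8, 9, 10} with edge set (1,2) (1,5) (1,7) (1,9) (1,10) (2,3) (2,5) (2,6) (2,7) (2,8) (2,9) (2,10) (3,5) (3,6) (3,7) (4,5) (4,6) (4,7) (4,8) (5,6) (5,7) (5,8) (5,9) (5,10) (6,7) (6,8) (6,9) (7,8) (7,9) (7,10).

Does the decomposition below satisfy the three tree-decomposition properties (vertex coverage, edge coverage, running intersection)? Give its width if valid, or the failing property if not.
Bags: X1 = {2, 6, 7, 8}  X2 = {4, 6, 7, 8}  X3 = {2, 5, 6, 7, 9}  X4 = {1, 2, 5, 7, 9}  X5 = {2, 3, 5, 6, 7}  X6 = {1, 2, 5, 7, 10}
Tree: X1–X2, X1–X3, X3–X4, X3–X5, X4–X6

No — edge (5,8) lies in no bag.

A tree decomposition must satisfy three properties: every vertex lies in some bag; for every edge, both endpoints lie together in some bag; and for every vertex, the bags containing it form a connected subtree. Here edge (5,8) lies in no bag, so the decomposition is invalid.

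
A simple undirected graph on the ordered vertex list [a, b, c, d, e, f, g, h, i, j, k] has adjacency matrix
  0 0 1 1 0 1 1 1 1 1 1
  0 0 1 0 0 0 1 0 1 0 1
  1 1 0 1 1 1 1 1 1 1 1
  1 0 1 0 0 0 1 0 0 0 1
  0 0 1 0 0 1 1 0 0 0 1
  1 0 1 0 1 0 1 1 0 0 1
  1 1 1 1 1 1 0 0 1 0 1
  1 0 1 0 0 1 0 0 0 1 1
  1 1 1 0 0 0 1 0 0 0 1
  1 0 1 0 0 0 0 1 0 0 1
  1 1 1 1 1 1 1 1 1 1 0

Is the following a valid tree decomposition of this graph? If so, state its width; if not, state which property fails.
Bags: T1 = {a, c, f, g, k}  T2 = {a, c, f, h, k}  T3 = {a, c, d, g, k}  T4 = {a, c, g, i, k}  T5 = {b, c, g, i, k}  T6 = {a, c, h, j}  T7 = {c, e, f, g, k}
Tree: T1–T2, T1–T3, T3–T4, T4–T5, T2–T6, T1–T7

A tree decomposition must satisfy three properties: every vertex lies in some bag; for every edge, both endpoints lie together in some bag; and for every vertex, the bags containing it form a connected subtree. Here edge (k,j) lies in no bag, so the decomposition is invalid.

No — edge (k,j) lies in no bag.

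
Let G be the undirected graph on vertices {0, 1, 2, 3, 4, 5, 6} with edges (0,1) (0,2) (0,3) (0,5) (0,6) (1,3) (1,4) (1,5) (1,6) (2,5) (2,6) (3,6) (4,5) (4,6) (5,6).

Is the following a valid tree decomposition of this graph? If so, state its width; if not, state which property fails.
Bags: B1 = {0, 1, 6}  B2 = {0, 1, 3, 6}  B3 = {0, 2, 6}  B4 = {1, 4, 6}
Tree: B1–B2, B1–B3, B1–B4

A tree decomposition must satisfy three properties: every vertex lies in some bag; for every edge, both endpoints lie together in some bag; and for every vertex, the bags containing it form a connected subtree. Here vertex 5 appears in no bag, so the decomposition is invalid.

No — vertex 5 appears in no bag.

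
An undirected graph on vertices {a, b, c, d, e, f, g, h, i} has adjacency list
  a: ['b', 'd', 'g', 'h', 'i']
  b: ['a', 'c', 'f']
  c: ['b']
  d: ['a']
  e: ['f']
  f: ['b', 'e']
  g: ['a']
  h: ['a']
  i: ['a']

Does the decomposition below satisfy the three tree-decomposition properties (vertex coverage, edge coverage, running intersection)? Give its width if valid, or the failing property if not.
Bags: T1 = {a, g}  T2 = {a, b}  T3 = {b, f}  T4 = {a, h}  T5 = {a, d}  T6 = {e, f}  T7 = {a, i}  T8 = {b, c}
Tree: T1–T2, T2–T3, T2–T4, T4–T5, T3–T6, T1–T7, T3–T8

Vertex coverage: the bags together contain {a, b, c, d, e, f, g, h, i}, the full vertex set. Edge coverage: each edge of G has both endpoints in at least one bag. Running intersection: for every vertex, the bags containing it form a connected subtree. All three properties hold, so this is a valid tree decomposition of width max|bag| − 1 = 1, and hence tw(G) ≤ 1.

Yes; width 1.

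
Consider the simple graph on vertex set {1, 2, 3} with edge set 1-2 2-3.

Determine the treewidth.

1

A width-1 tree decomposition is:
Bags: B1 = {2, 3}  B2 = {1, 2}
Tree: B1–B2
Every bag has size at most 2, so the width is 2 − 1 = 1 and tw(G) ≤ 1. Since G has at least one edge (e.g. 2–3), it is not an edgeless graph, so tw(G) ≥ 1. Hence tw(G) = 1 exactly.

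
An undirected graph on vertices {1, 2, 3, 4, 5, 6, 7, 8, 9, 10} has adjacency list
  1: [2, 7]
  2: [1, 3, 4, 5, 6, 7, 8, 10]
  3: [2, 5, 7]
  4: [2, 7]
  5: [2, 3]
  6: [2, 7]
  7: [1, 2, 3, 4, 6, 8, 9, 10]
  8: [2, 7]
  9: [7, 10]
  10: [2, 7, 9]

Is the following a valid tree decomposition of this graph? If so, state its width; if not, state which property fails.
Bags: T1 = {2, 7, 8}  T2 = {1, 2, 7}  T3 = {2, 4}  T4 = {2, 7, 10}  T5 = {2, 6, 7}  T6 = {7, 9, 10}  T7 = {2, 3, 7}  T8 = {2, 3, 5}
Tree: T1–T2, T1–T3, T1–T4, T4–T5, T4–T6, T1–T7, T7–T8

No — edge (7,4) lies in no bag.

A tree decomposition must satisfy three properties: every vertex lies in some bag; for every edge, both endpoints lie together in some bag; and for every vertex, the bags containing it form a connected subtree. Here edge (7,4) lies in no bag, so the decomposition is invalid.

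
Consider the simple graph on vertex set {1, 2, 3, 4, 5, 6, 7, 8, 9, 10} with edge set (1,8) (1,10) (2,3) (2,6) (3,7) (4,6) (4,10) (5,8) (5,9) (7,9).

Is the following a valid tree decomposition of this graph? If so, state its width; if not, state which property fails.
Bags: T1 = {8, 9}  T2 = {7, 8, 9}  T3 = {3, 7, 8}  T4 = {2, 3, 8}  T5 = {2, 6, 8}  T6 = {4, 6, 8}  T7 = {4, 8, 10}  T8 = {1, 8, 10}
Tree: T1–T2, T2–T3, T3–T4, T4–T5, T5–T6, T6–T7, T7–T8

A tree decomposition must satisfy three properties: every vertex lies in some bag; for every edge, both endpoints lie together in some bag; and for every vertex, the bags containing it form a connected subtree. Here vertex 5 appears in no bag, so the decomposition is invalid.

No — vertex 5 appears in no bag.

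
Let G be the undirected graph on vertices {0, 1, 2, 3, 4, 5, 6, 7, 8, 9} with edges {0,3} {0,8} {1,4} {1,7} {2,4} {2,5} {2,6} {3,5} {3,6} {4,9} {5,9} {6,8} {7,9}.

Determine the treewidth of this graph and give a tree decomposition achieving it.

The largest bag has 3 vertices, giving width 2; this decomposition certifies tw(G) ≤ 2. The edges 1–7–9–4–1 form a cycle, so G is not a tree and its treewidth is at least 2. Therefore the treewidth is 2.

Treewidth 2.
One optimal decomposition is:
Bags: B1 = {1, 4, 7}  B2 = {4, 7, 9}  B3 = {2, 4, 9}  B4 = {2, 5, 9}  B5 = {2, 5, 6}  B6 = {3, 5, 6}  B7 = {3, 6, 8}  B8 = {0, 3, 8}
Tree: B1–B2, B2–B3, B3–B4, B4–B5, B5–B6, B6–B7, B7–B8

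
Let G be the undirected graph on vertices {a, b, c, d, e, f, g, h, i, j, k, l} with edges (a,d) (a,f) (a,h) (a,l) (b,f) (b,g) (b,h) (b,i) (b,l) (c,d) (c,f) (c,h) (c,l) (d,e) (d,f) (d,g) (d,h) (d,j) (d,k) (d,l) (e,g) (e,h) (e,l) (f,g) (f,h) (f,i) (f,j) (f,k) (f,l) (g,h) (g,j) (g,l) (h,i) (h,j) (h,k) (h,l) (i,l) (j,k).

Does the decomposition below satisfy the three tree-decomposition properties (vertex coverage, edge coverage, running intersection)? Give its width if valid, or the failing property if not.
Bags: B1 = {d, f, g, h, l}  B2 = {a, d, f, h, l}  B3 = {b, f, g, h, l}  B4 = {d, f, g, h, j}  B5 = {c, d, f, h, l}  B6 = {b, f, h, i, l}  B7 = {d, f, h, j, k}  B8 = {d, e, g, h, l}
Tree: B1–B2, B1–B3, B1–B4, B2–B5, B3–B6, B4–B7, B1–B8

Checking the three conditions: (i) the bags cover all of {a, b, c, d, e, f, g, h, i, j, k, l}; (ii) for each edge, some bag contains both endpoints; (iii) the bags containing any fixed vertex form a subtree. All hold, so the decomposition is valid with width 5 − 1 = 4.

Yes; width 4.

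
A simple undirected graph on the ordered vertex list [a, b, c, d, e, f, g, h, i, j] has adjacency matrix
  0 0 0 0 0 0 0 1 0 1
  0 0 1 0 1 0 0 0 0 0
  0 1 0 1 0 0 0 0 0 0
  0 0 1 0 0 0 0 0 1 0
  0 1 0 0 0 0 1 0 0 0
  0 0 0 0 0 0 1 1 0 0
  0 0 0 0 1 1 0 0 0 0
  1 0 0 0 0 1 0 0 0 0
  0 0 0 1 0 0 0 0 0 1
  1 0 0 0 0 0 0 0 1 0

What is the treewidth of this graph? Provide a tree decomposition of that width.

Treewidth 2.
Bags: B1 = {f, g, h}  B2 = {e, g, h}  B3 = {b, e, h}  B4 = {b, c, h}  B5 = {c, d, h}  B6 = {d, h, i}  B7 = {h, i, j}  B8 = {a, h, j}
Tree: B1–B2, B2–B3, B3–B4, B4–B5, B5–B6, B6–B7, B7–B8

Every bag has size at most 3, so the width is 3 − 1 = 2 and tw(G) ≤ 2. The edges h–f–g–e–b–c–d–i–j–a–h form a cycle, so G is not a tree and its treewidth is at least 2. The upper and lower bounds meet at 2, so that is the treewidth.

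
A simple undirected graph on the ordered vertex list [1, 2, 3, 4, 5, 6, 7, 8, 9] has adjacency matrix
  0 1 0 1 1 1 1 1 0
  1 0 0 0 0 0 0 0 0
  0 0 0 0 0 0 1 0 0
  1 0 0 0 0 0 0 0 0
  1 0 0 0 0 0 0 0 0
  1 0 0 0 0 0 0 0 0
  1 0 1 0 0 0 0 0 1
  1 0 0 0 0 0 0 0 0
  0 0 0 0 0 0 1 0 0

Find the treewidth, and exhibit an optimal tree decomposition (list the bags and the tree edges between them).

The largest bag has 2 vertices, giving width 1; this decomposition certifies tw(G) ≤ 1. Any graph with an edge has treewidth ≥ 1, and G has the edge 1–8. Hence tw(G) = 1 exactly.

Treewidth 1.
Bags: B1 = {1, 8}  B2 = {1, 2}  B3 = {1, 6}  B4 = {1, 7}  B5 = {3, 7}  B6 = {7, 9}  B7 = {1, 4}  B8 = {1, 5}
Tree: B1–B2, B1–B3, B3–B4, B4–B5, B4–B6, B3–B7, B7–B8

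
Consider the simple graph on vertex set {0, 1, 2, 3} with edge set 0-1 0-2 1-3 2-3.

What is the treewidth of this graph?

A width-2 tree decomposition is:
Bags: B1 = {1, 2, 3}  B2 = {0, 1, 2}
Tree: B1–B2
The largest bag has 3 vertices, giving width 2; this decomposition certifies tw(G) ≤ 2. Since 1–3–2–0–1 is a cycle in G, G is not acyclic. Forests are exactly the graphs of treewidth ≤ 1, so tw(G) ≥ 2. Combining the bounds, tw(G) = 2.

2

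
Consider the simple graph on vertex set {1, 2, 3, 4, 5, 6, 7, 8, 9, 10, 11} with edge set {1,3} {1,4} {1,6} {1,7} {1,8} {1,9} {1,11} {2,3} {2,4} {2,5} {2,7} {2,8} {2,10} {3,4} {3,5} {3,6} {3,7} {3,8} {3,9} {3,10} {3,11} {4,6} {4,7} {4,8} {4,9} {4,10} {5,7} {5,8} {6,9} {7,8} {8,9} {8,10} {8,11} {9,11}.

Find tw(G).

A width-4 tree decomposition is:
Bags: B1 = {2, 3, 4, 7, 8}  B2 = {2, 3, 4, 8, 10}  B3 = {1, 3, 4, 7, 8}  B4 = {1, 3, 4, 8, 9}  B5 = {2, 3, 5, 7, 8}  B6 = {1, 3, 4, 6, 9}  B7 = {1, 3, 8, 9, 11}
Tree: B1–B2, B1–B3, B3–B4, B1–B5, B4–B6, B4–B7
The largest bag has 5 vertices, giving width 4; this decomposition certifies tw(G) ≤ 4. For the lower bound, the 5 vertices {1, 3, 8, 9, 11} are pairwise adjacent, and any tree decomposition puts a clique entirely inside one bag — forcing width ≥ 4. Combining the bounds, tw(G) = 4.

4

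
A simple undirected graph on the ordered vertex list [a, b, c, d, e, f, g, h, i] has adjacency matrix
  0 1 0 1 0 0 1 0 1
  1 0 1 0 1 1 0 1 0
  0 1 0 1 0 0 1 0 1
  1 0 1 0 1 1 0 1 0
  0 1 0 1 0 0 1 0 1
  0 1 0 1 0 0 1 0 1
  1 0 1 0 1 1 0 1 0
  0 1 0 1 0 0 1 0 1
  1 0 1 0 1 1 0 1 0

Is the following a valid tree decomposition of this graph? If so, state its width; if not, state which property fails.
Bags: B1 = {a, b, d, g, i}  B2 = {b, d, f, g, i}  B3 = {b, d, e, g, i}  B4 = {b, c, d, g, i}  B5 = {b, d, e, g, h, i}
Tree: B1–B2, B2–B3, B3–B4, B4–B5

A tree decomposition must satisfy three properties: every vertex lies in some bag; for every edge, both endpoints lie together in some bag; and for every vertex, the bags containing it form a connected subtree. Here bags containing vertex e are not connected in the tree, so the decomposition is invalid.

No — bags containing vertex e are not connected in the tree.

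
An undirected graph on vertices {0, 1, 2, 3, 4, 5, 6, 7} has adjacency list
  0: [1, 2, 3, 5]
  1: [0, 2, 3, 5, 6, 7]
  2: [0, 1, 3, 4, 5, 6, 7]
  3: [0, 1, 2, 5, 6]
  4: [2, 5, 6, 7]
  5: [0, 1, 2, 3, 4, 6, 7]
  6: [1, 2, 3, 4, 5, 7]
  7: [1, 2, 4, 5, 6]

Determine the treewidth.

A width-4 tree decomposition is:
Bags: B1 = {1, 2, 5, 6, 7}  B2 = {1, 2, 3, 5, 6}  B3 = {2, 4, 5, 6, 7}  B4 = {0, 1, 2, 3, 5}
Tree: B1–B2, B1–B3, B2–B4
Each bag holds 5 vertices, so the decomposition has width 4, which upper-bounds the treewidth. On the other hand G contains the 5-clique {0, 1, 2, 3, 5}. A clique must lie in a single bag of any decomposition, so no decomposition can have width below 4. Therefore the treewidth is 4.

4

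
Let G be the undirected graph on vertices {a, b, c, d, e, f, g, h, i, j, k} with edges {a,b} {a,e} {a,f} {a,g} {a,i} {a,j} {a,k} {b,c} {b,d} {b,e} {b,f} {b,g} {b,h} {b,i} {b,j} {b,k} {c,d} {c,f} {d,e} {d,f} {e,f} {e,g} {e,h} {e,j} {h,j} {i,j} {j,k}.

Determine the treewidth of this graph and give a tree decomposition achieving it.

Treewidth 3.
One such decomposition:
Bags: B1 = {a, b, e, j}  B2 = {b, e, h, j}  B3 = {a, b, e, g}  B4 = {a, b, e, f}  B5 = {b, d, e, f}  B6 = {b, c, d, f}  B7 = {a, b, i, j}  B8 = {a, b, j, k}
Tree: B1–B2, B1–B3, B1–B4, B4–B5, B5–B6, B1–B7, B7–B8

The largest bag has 4 vertices, giving width 3; this decomposition certifies tw(G) ≤ 3. On the other hand G contains the 4-clique {b, d, e, f}. A clique must lie in a single bag of any decomposition, so no decomposition can have width below 3. Therefore the treewidth is 3.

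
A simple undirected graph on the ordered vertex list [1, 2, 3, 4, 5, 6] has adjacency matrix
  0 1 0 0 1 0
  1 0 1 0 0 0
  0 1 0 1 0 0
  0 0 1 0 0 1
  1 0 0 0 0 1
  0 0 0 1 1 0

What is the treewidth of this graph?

A width-2 tree decomposition is:
Bags: B1 = {1, 2, 3}  B2 = {1, 3, 4}  B3 = {1, 4, 6}  B4 = {1, 5, 6}
Tree: B1–B2, B2–B3, B3–B4
The largest bag has 3 vertices, giving width 2; this decomposition certifies tw(G) ≤ 2. For the lower bound, G contains the cycle 1–2–3–4–6–5–1, so G is not a forest; only forests have treewidth ≤ 1, hence tw(G) ≥ 2. Hence tw(G) = 2 exactly.

2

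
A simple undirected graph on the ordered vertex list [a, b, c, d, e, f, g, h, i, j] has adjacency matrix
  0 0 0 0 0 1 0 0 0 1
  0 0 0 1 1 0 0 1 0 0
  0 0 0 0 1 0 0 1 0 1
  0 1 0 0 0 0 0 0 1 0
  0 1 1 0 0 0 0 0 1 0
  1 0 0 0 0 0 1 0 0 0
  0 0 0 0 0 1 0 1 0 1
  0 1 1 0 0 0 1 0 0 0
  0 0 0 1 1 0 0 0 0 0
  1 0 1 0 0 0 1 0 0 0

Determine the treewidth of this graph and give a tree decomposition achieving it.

The largest bag has 3 vertices, giving width 2; this decomposition certifies tw(G) ≤ 2. Since i–d–b–e–i is a cycle in G, G is not acyclic. Forests are exactly the graphs of treewidth ≤ 1, so tw(G) ≥ 2. The upper and lower bounds meet at 2, so that is the treewidth.

Treewidth 2.
Bags: B1 = {d, e, i}  B2 = {b, d, e}  B3 = {b, c, e}  B4 = {b, c, h}  B5 = {c, h, j}  B6 = {g, h, j}  B7 = {a, g, j}  B8 = {a, f, g}
Tree: B1–B2, B2–B3, B3–B4, B4–B5, B5–B6, B6–B7, B7–B8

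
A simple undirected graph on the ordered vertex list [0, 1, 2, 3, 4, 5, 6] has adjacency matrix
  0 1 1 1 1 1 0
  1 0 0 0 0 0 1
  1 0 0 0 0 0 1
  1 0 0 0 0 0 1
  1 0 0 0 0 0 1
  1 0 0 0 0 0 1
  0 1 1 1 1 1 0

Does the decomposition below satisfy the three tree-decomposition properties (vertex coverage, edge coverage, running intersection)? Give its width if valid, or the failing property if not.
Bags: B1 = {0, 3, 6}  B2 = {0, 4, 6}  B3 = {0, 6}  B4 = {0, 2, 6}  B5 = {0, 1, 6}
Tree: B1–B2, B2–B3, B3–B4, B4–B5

A tree decomposition must satisfy three properties: every vertex lies in some bag; for every edge, both endpoints lie together in some bag; and for every vertex, the bags containing it form a connected subtree. Here vertex 5 appears in no bag, so the decomposition is invalid.

No — vertex 5 appears in no bag.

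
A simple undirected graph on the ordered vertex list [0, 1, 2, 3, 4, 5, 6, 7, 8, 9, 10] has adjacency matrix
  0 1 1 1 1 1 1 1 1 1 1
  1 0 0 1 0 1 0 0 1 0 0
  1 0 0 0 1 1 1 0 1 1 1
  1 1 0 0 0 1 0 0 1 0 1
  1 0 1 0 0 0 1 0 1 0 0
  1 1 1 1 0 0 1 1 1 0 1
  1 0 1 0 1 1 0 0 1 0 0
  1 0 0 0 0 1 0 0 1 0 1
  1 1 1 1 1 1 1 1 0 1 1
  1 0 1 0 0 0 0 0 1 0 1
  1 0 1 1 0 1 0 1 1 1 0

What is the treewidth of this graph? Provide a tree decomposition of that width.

The largest bag has 5 vertices, giving width 4; this decomposition certifies tw(G) ≤ 4. Conversely, {0, 2, 8, 9, 10} is a clique of size 5, and the vertices of any clique must share a bag in every tree decomposition; so some bag has ≥ 5 vertices and tw(G) ≥ 4. Therefore the treewidth is 4.

Treewidth 4.
One such decomposition:
Bags: B1 = {0, 2, 5, 8, 10}  B2 = {0, 2, 5, 6, 8}  B3 = {0, 5, 7, 8, 10}  B4 = {0, 2, 8, 9, 10}  B5 = {0, 3, 5, 8, 10}  B6 = {0, 1, 3, 5, 8}  B7 = {0, 2, 4, 6, 8}
Tree: B1–B2, B1–B3, B1–B4, B1–B5, B5–B6, B2–B7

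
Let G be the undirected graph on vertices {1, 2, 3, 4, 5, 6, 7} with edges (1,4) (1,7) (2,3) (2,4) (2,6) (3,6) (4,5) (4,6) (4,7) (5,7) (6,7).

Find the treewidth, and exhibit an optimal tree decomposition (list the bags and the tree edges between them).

Treewidth 2.
One such decomposition:
Bags: B1 = {4, 6, 7}  B2 = {2, 4, 6}  B3 = {4, 5, 7}  B4 = {2, 3, 6}  B5 = {1, 4, 7}
Tree: B1–B2, B1–B3, B2–B4, B3–B5

Every bag has size at most 3, so the width is 3 − 1 = 2 and tw(G) ≤ 2. For the lower bound, the 3 vertices {2, 3, 6} are pairwise adjacent, and any tree decomposition puts a clique entirely inside one bag — forcing width ≥ 2. Hence tw(G) = 2 exactly.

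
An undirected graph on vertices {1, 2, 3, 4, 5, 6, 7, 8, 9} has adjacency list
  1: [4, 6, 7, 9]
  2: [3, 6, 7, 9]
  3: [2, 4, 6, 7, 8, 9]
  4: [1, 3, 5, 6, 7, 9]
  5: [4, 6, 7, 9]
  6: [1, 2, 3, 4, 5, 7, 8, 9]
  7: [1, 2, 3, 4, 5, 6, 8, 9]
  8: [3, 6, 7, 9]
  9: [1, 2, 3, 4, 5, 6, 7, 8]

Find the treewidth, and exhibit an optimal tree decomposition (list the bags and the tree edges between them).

Each bag holds 5 vertices, so the decomposition has width 4, which upper-bounds the treewidth. On the other hand G contains the 5-clique {1, 4, 6, 7, 9}. A clique must lie in a single bag of any decomposition, so no decomposition can have width below 4. Therefore the treewidth is 4.

Treewidth 4.
Bags: B1 = {2, 3, 6, 7, 9}  B2 = {3, 4, 6, 7, 9}  B3 = {1, 4, 6, 7, 9}  B4 = {4, 5, 6, 7, 9}  B5 = {3, 6, 7, 8, 9}
Tree: B1–B2, B2–B3, B2–B4, B2–B5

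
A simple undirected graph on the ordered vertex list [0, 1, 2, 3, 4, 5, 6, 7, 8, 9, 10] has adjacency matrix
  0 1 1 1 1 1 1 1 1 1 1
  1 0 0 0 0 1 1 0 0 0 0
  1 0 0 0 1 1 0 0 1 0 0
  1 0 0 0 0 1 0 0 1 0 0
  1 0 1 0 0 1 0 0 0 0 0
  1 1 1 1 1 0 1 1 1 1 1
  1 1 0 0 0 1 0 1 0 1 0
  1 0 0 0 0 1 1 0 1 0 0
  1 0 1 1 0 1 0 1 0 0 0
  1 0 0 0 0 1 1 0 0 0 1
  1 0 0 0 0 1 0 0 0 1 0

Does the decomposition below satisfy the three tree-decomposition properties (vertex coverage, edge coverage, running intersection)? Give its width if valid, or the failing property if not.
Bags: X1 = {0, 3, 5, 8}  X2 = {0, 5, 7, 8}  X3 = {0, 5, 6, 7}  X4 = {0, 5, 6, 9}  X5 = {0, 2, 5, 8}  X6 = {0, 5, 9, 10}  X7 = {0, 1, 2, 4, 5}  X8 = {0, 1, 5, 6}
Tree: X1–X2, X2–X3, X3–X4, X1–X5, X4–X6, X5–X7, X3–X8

A tree decomposition must satisfy three properties: every vertex lies in some bag; for every edge, both endpoints lie together in some bag; and for every vertex, the bags containing it form a connected subtree. Here bags containing vertex 1 are not connected in the tree, so the decomposition is invalid.

No — bags containing vertex 1 are not connected in the tree.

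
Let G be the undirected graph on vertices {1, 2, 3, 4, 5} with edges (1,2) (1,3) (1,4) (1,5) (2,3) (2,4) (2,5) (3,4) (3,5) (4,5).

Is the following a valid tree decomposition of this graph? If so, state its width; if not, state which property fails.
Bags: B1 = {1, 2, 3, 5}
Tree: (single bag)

A tree decomposition must satisfy three properties: every vertex lies in some bag; for every edge, both endpoints lie together in some bag; and for every vertex, the bags containing it form a connected subtree. Here vertex 4 appears in no bag, so the decomposition is invalid.

No — vertex 4 appears in no bag.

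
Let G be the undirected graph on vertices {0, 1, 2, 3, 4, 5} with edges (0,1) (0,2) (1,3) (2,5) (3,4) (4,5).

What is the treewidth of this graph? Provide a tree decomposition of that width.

Each bag holds 3 vertices, so the decomposition has width 2, which upper-bounds the treewidth. Since 2–0–1–3–4–5–2 is a cycle in G, G is not acyclic. Forests are exactly the graphs of treewidth ≤ 1, so tw(G) ≥ 2. Hence tw(G) = 2 exactly.

Treewidth 2.
Bags: B1 = {0, 1, 2}  B2 = {1, 2, 3}  B3 = {2, 3, 4}  B4 = {2, 4, 5}
Tree: B1–B2, B2–B3, B3–B4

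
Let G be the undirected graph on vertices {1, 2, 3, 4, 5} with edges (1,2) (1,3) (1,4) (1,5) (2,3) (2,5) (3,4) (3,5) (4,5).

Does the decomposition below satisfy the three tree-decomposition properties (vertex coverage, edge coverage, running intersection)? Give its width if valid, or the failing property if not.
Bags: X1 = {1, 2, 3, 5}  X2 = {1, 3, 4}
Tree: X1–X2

A tree decomposition must satisfy three properties: every vertex lies in some bag; for every edge, both endpoints lie together in some bag; and for every vertex, the bags containing it form a connected subtree. Here edge (5,4) lies in no bag, so the decomposition is invalid.

No — edge (5,4) lies in no bag.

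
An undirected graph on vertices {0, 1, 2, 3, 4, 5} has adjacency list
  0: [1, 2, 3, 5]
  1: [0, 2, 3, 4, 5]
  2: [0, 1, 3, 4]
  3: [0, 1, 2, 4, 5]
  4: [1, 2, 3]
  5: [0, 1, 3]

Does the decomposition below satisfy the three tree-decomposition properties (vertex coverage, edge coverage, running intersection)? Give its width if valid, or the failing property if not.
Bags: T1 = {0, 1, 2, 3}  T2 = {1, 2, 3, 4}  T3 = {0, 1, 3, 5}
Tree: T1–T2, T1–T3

Checking the three conditions: (i) the bags cover all of {0, 1, 2, 3, 4, 5}; (ii) for each edge, some bag contains both endpoints; (iii) the bags containing any fixed vertex form a subtree. All hold, so the decomposition is valid with width 4 − 1 = 3.

Yes; width 3.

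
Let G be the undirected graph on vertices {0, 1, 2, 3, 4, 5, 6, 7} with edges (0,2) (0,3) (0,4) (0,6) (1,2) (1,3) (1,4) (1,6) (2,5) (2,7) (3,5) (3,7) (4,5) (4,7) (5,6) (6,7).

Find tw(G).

4

A width-4 tree decomposition is:
Bags: B1 = {1, 2, 3, 4, 6}  B2 = {0, 2, 3, 4, 6}  B3 = {2, 3, 4, 5, 6}  B4 = {2, 3, 4, 6, 7}
Tree: B1–B2, B2–B3, B3–B4
Every bag has size at most 5, so the width is 5 − 1 = 4 and tw(G) ≤ 4. For the lower bound: the 5 vertex sets {1,2}, {0,4}, {3,5}, {6}, {7} are disjoint, each induces a connected subgraph, and every pair is joined by at least one edge of G. Contracting each set to a single vertex therefore yields K_{5} as a minor, and since treewidth is minor-monotone, tw(G) ≥ tw(K_{5}) = 4. Hence tw(G) = 4 exactly.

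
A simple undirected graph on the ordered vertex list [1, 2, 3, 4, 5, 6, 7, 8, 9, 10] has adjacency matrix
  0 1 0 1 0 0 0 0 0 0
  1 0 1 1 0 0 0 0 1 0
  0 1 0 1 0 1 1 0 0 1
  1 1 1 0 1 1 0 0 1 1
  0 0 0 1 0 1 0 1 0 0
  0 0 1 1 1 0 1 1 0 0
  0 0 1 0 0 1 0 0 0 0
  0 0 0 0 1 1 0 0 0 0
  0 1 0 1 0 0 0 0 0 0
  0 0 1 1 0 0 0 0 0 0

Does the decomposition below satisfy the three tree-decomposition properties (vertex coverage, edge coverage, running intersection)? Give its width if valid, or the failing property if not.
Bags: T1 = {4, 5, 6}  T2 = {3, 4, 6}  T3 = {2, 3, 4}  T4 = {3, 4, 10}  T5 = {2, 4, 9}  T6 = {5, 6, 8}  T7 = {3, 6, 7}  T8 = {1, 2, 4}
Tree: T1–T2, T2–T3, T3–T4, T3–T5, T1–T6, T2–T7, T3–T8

Checking the three conditions: (i) the bags cover all of {1, 2, 3, 4, 5, 6, 7, 8, 9, 10}; (ii) for each edge, some bag contains both endpoints; (iii) the bags containing any fixed vertex form a subtree. All hold, so the decomposition is valid with width 3 − 1 = 2.

Yes; width 2.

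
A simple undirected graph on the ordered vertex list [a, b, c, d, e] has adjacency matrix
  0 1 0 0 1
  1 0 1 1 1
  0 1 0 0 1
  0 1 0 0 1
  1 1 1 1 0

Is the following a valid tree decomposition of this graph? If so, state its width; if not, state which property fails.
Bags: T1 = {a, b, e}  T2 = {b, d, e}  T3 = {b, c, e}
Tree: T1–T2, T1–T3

Checking the three conditions: (i) the bags cover all of {a, b, c, d, e}; (ii) for each edge, some bag contains both endpoints; (iii) the bags containing any fixed vertex form a subtree. All hold, so the decomposition is valid with width 3 − 1 = 2.

Yes; width 2.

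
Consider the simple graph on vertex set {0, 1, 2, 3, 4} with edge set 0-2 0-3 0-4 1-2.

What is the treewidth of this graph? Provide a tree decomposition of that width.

The largest bag has 2 vertices, giving width 1; this decomposition certifies tw(G) ≤ 1. G has an edge, so its treewidth is at least 1. Combining the bounds, tw(G) = 1.

Treewidth 1.
Bags: B1 = {1, 2}  B2 = {0, 2}  B3 = {0, 4}  B4 = {0, 3}
Tree: B1–B2, B2–B3, B2–B4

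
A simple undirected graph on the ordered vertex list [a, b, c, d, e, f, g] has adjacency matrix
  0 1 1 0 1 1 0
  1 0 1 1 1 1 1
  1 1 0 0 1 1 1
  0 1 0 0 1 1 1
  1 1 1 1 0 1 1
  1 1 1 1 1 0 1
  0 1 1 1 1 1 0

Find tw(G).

A width-4 tree decomposition is:
Bags: B1 = {b, c, e, f, g}  B2 = {a, b, c, e, f}  B3 = {b, d, e, f, g}
Tree: B1–B2, B1–B3
The largest bag has 5 vertices, giving width 4; this decomposition certifies tw(G) ≤ 4. On the other hand G contains the 5-clique {b, d, e, f, g}. A clique must lie in a single bag of any decomposition, so no decomposition can have width below 4. Hence tw(G) = 4 exactly.

4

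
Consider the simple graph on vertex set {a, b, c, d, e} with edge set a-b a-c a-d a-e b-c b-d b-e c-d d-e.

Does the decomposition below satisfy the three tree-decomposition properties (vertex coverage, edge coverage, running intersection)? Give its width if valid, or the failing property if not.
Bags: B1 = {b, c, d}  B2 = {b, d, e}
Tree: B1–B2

A tree decomposition must satisfy three properties: every vertex lies in some bag; for every edge, both endpoints lie together in some bag; and for every vertex, the bags containing it form a connected subtree. Here vertex a appears in no bag, so the decomposition is invalid.

No — vertex a appears in no bag.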